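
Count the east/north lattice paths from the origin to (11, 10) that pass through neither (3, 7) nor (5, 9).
Number of paths = 323942

Inclusion–exclusion. Total paths: C(21, 11) = 352716. Through P₁: C(10, 3)·C(11, 8) = 19800. Through P₂: C(14, 5)·C(7, 6) = 14014. Since P₁ is strictly southwest of P₂, a monotone path through both must visit P₁ then P₂; paths through both = C(10, 3)·C(4, 2)·C(7, 6) = 5040. Avoid both = 352716 − 19800 − 14014 + 5040 = 323942.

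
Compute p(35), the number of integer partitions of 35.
p(35) = 14883

Compute p(n) via the recurrence p(n, m) = p(n, m−1) + p(n−m, m), where p(n, m) counts partitions of n with all parts ≤ m and p(n) = p(n, n). The base cases are p(0, m) = 1 and p(n, 0) = 0 for n > 0. Filling the table yields p(35) = 14883. (Euler's pentagonal recurrence is an alternative.)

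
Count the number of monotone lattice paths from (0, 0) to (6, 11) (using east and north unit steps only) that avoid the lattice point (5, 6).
Number of paths = 9604

Total paths from (0, 0) to (6, 11): C(17, 6) = 12376. Paths through (5, 6): (paths (0, 0) → (5, 6)) × (paths (5, 6) → (6, 11)) = C(11, 5) · C(6, 1) = 462 · 6 = 2772. Avoidance count = 12376 − 2772 = 9604.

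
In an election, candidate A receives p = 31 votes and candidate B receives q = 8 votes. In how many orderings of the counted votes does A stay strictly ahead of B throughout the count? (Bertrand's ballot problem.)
Strict-lead orderings = 36283236

Total orderings of the 39 votes with 31 for A: C(39, 31) = 61523748. By the Bertrand ballot formula (Cycle Lemma / reflection principle), the number of orderings in which A is strictly ahead of B throughout is (p − q)/(p + q) · C(p + q, p) = (31 − 8)/(31 + 8) · 61523748 = 36283236.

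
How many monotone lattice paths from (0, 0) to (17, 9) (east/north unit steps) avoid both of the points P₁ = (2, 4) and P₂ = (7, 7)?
Number of paths = 2720918

Inclusion–exclusion. Total paths: C(26, 17) = 3124550. Through P₁: C(6, 2)·C(20, 15) = 232560. Through P₂: C(14, 7)·C(12, 10) = 226512. Since P₁ is strictly southwest of P₂, a monotone path through both must visit P₁ then P₂; paths through both = C(6, 2)·C(8, 5)·C(12, 10) = 55440. Avoid both = 3124550 − 232560 − 226512 + 55440 = 2720918.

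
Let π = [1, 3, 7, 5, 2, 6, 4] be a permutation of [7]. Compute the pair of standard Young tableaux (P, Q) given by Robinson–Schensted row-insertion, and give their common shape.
P = [1, 2, 4, 6] / [3, 5] / [7];  Q = [1, 2, 3, 6] / [4, 7] / [5];  common shape = (4, 2, 1)

Row-insert the values π_1, π_2, … into P one at a time, bumping the leftmost entry strictly greater than the inserted value down to the next row. The recording tableau Q records, in position (i, j), the step at which that cell was added to P.
  Insert 1 (step 1): P = [1];  Q = [1]
  Insert 3 (step 2): P = [1, 3];  Q = [1, 2]
  Insert 7 (step 3): P = [1, 3, 7];  Q = [1, 2, 3]
  Insert 5 (step 4): P = [1, 3, 5] / [7];  Q = [1, 2, 3] / [4]
  Insert 2 (step 5): P = [1, 2, 5] / [3] / [7];  Q = [1, 2, 3] / [4] / [5]
  Insert 6 (step 6): P = [1, 2, 5, 6] / [3] / [7];  Q = [1, 2, 3, 6] / [4] / [5]
  Insert 4 (step 7): P = [1, 2, 4, 6] / [3, 5] / [7];  Q = [1, 2, 3, 6] / [4, 7] / [5]
Final shape: (4, 2, 1).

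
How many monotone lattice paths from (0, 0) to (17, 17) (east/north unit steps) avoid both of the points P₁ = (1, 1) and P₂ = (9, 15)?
Number of paths = 1101387060

Inclusion–exclusion. Total paths: C(34, 17) = 2333606220. Through P₁: C(2, 1)·C(32, 16) = 1202160780. Through P₂: C(24, 9)·C(10, 8) = 58837680. Since P₁ is strictly southwest of P₂, a monotone path through both must visit P₁ then P₂; paths through both = C(2, 1)·C(22, 8)·C(10, 8) = 28779300. Avoid both = 2333606220 − 1202160780 − 58837680 + 28779300 = 1101387060.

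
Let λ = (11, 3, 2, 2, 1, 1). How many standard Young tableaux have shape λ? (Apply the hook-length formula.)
# SYT of shape (11, 3, 2, 2, 1, 1) = 12950685

Hook-length formula: f^λ = n! / Π hook(c), product over all cells c of the Young diagram. For λ = (11, 3, 2, 2, 1, 1), n = 20 boxes. Hook lengths by row (left-to-right, top-to-bottom): [16, 13, 10, 8, 7, 6, 5, 4, 3, 2, 1]; [7, 4, 1]; [5, 2]; [4, 1]; [2]; [1]. Product of hooks = 187858944000. So f^λ = 20! / 187858944000 = 2432902008176640000 / 187858944000 = 12950685.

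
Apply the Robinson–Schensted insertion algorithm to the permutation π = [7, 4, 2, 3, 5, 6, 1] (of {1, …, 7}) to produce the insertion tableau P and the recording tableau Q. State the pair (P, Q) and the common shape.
P = [1, 3, 5, 6] / [2] / [4] / [7];  Q = [1, 4, 5, 6] / [2] / [3] / [7];  common shape = (4, 1, 1, 1)

Row-insert the values π_1, π_2, … into P one at a time, bumping the leftmost entry strictly greater than the inserted value down to the next row. The recording tableau Q records, in position (i, j), the step at which that cell was added to P.
  Insert 7 (step 1): P = [7];  Q = [1]
  Insert 4 (step 2): P = [4] / [7];  Q = [1] / [2]
  Insert 2 (step 3): P = [2] / [4] / [7];  Q = [1] / [2] / [3]
  Insert 3 (step 4): P = [2, 3] / [4] / [7];  Q = [1, 4] / [2] / [3]
  Insert 5 (step 5): P = [2, 3, 5] / [4] / [7];  Q = [1, 4, 5] / [2] / [3]
  Insert 6 (step 6): P = [2, 3, 5, 6] / [4] / [7];  Q = [1, 4, 5, 6] / [2] / [3]
  Insert 1 (step 7): P = [1, 3, 5, 6] / [2] / [4] / [7];  Q = [1, 4, 5, 6] / [2] / [3] / [7]
Final shape: (4, 1, 1, 1).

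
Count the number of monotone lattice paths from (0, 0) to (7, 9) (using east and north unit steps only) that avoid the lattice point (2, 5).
Number of paths = 8794

Total paths from (0, 0) to (7, 9): C(16, 7) = 11440. Paths through (2, 5): (paths (0, 0) → (2, 5)) × (paths (2, 5) → (7, 9)) = C(7, 2) · C(9, 5) = 21 · 126 = 2646. Avoidance count = 11440 − 2646 = 8794.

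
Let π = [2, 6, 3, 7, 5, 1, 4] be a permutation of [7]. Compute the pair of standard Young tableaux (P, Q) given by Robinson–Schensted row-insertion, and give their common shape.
P = [1, 3, 4] / [2, 5] / [6, 7];  Q = [1, 2, 4] / [3, 5] / [6, 7];  common shape = (3, 2, 2)

Row-insert the values π_1, π_2, … into P one at a time, bumping the leftmost entry strictly greater than the inserted value down to the next row. The recording tableau Q records, in position (i, j), the step at which that cell was added to P.
  Insert 2 (step 1): P = [2];  Q = [1]
  Insert 6 (step 2): P = [2, 6];  Q = [1, 2]
  Insert 3 (step 3): P = [2, 3] / [6];  Q = [1, 2] / [3]
  Insert 7 (step 4): P = [2, 3, 7] / [6];  Q = [1, 2, 4] / [3]
  Insert 5 (step 5): P = [2, 3, 5] / [6, 7];  Q = [1, 2, 4] / [3, 5]
  Insert 1 (step 6): P = [1, 3, 5] / [2, 7] / [6];  Q = [1, 2, 4] / [3, 5] / [6]
  Insert 4 (step 7): P = [1, 3, 4] / [2, 5] / [6, 7];  Q = [1, 2, 4] / [3, 5] / [6, 7]
Final shape: (3, 2, 2).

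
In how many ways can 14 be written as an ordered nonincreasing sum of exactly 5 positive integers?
p(14, 5 parts) = 23

Partitions of n into exactly k parts ↔ partitions of n − k into at most k parts (subtract 1 from each part). For n = 14, k = 5, the partitions are: 10+1+1+1+1, 9+2+1+1+1, 8+3+1+1+1, 8+2+2+1+1, 7+4+1+1+1, 7+3+2+1+1, 7+2+2+2+1, 6+5+1+1+1, 6+4+2+1+1, 6+3+3+1+1, 6+3+2+2+1, 6+2+2+2+2, 5+5+2+1+1, 5+4+3+1+1, 5+4+2+2+1, 5+3+3+2+1, 5+3+2+2+2, 4+4+4+1+1, 4+4+3+2+1, 4+4+2+2+2, 4+3+3+3+1, 4+3+3+2+2, 3+3+3+3+2. Count = 23.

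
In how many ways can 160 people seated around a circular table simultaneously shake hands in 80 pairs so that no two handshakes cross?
C_80 = 1136359577947336271931632877004667456667613940

These noncrossing handshakes are counted by the Catalan number C_n = (1/(n + 1)) · C(2n, n). For n = 80: C_80 = (1/81) · C(160, 80) = 92045125813734238026462263037378063990076729140/81 = 1136359577947336271931632877004667456667613940.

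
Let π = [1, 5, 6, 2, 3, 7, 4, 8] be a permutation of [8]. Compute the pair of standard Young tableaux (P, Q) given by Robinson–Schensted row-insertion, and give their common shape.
P = [1, 2, 3, 4, 8] / [5, 6, 7];  Q = [1, 2, 3, 6, 8] / [4, 5, 7];  common shape = (5, 3)

Row-insert the values π_1, π_2, … into P one at a time, bumping the leftmost entry strictly greater than the inserted value down to the next row. The recording tableau Q records, in position (i, j), the step at which that cell was added to P.
  Insert 1 (step 1): P = [1];  Q = [1]
  Insert 5 (step 2): P = [1, 5];  Q = [1, 2]
  Insert 6 (step 3): P = [1, 5, 6];  Q = [1, 2, 3]
  Insert 2 (step 4): P = [1, 2, 6] / [5];  Q = [1, 2, 3] / [4]
  Insert 3 (step 5): P = [1, 2, 3] / [5, 6];  Q = [1, 2, 3] / [4, 5]
  Insert 7 (step 6): P = [1, 2, 3, 7] / [5, 6];  Q = [1, 2, 3, 6] / [4, 5]
  Insert 4 (step 7): P = [1, 2, 3, 4] / [5, 6, 7];  Q = [1, 2, 3, 6] / [4, 5, 7]
  Insert 8 (step 8): P = [1, 2, 3, 4, 8] / [5, 6, 7];  Q = [1, 2, 3, 6, 8] / [4, 5, 7]
Final shape: (5, 3).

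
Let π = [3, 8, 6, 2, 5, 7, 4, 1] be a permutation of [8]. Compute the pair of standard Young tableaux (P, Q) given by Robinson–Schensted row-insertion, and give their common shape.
P = [1, 4, 7] / [2, 5] / [3] / [6] / [8];  Q = [1, 2, 6] / [3, 5] / [4] / [7] / [8];  common shape = (3, 2, 1, 1, 1)

Row-insert the values π_1, π_2, … into P one at a time, bumping the leftmost entry strictly greater than the inserted value down to the next row. The recording tableau Q records, in position (i, j), the step at which that cell was added to P.
  Insert 3 (step 1): P = [3];  Q = [1]
  Insert 8 (step 2): P = [3, 8];  Q = [1, 2]
  Insert 6 (step 3): P = [3, 6] / [8];  Q = [1, 2] / [3]
  Insert 2 (step 4): P = [2, 6] / [3] / [8];  Q = [1, 2] / [3] / [4]
  Insert 5 (step 5): P = [2, 5] / [3, 6] / [8];  Q = [1, 2] / [3, 5] / [4]
  Insert 7 (step 6): P = [2, 5, 7] / [3, 6] / [8];  Q = [1, 2, 6] / [3, 5] / [4]
  Insert 4 (step 7): P = [2, 4, 7] / [3, 5] / [6] / [8];  Q = [1, 2, 6] / [3, 5] / [4] / [7]
  Insert 1 (step 8): P = [1, 4, 7] / [2, 5] / [3] / [6] / [8];  Q = [1, 2, 6] / [3, 5] / [4] / [7] / [8]
Final shape: (3, 2, 1, 1, 1).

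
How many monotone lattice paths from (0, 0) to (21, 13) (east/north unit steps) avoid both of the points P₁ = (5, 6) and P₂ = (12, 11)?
Number of paths = 760481656

Inclusion–exclusion. Total paths: C(34, 21) = 927983760. Through P₁: C(11, 5)·C(23, 16) = 113262534. Through P₂: C(23, 12)·C(11, 9) = 74364290. Since P₁ is strictly southwest of P₂, a monotone path through both must visit P₁ then P₂; paths through both = C(11, 5)·C(12, 7)·C(11, 9) = 20124720. Avoid both = 927983760 − 113262534 − 74364290 + 20124720 = 760481656.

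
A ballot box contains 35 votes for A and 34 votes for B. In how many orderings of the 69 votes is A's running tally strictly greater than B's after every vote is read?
Strict-lead orderings = 812944042149730764

Total orderings of the 69 votes with 35 for A: C(69, 35) = 56093138908331422716. By the Bertrand ballot formula (Cycle Lemma / reflection principle), the number of orderings in which A is strictly ahead of B throughout is (p − q)/(p + q) · C(p + q, p) = (35 − 34)/(35 + 34) · 56093138908331422716 = 812944042149730764.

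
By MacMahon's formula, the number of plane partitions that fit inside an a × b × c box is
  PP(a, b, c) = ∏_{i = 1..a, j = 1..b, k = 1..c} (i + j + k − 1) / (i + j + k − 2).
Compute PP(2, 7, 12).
PP(2, 7, 12) = 488259720

Evaluate the triple product over i = 1..2, j = 1..7, k = 1..12. The factors are (2/1) · (3/2) · (4/3) · (5/4) · (6/5) · (7/6) · (8/7) · (9/8) · … (168 factors total). The numerators and denominators telescope so the product is an integer; carrying out the multiplication exactly gives PP(2, 7, 12) = 488259720.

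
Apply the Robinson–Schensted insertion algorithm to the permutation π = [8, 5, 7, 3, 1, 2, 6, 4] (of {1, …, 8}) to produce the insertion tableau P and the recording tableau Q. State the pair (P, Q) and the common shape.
P = [1, 2, 4] / [3, 6] / [5, 7] / [8];  Q = [1, 3, 7] / [2, 6] / [4, 8] / [5];  common shape = (3, 2, 2, 1)

Row-insert the values π_1, π_2, … into P one at a time, bumping the leftmost entry strictly greater than the inserted value down to the next row. The recording tableau Q records, in position (i, j), the step at which that cell was added to P.
  Insert 8 (step 1): P = [8];  Q = [1]
  Insert 5 (step 2): P = [5] / [8];  Q = [1] / [2]
  Insert 7 (step 3): P = [5, 7] / [8];  Q = [1, 3] / [2]
  Insert 3 (step 4): P = [3, 7] / [5] / [8];  Q = [1, 3] / [2] / [4]
  Insert 1 (step 5): P = [1, 7] / [3] / [5] / [8];  Q = [1, 3] / [2] / [4] / [5]
  Insert 2 (step 6): P = [1, 2] / [3, 7] / [5] / [8];  Q = [1, 3] / [2, 6] / [4] / [5]
  Insert 6 (step 7): P = [1, 2, 6] / [3, 7] / [5] / [8];  Q = [1, 3, 7] / [2, 6] / [4] / [5]
  Insert 4 (step 8): P = [1, 2, 4] / [3, 6] / [5, 7] / [8];  Q = [1, 3, 7] / [2, 6] / [4, 8] / [5]
Final shape: (3, 2, 2, 1).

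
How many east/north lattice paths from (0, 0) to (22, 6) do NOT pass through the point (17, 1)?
Number of paths = 372204

Total paths from (0, 0) to (22, 6): C(28, 22) = 376740. Paths through (17, 1): (paths (0, 0) → (17, 1)) × (paths (17, 1) → (22, 6)) = C(18, 17) · C(10, 5) = 18 · 252 = 4536. Avoidance count = 376740 − 4536 = 372204.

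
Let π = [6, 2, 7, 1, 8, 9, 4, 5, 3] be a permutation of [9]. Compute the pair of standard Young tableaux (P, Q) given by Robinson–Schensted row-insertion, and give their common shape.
P = [1, 3, 5, 9] / [2, 4, 8] / [6, 7];  Q = [1, 3, 5, 6] / [2, 7, 8] / [4, 9];  common shape = (4, 3, 2)

Row-insert the values π_1, π_2, … into P one at a time, bumping the leftmost entry strictly greater than the inserted value down to the next row. The recording tableau Q records, in position (i, j), the step at which that cell was added to P.
  Insert 6 (step 1): P = [6];  Q = [1]
  Insert 2 (step 2): P = [2] / [6];  Q = [1] / [2]
  Insert 7 (step 3): P = [2, 7] / [6];  Q = [1, 3] / [2]
  Insert 1 (step 4): P = [1, 7] / [2] / [6];  Q = [1, 3] / [2] / [4]
  Insert 8 (step 5): P = [1, 7, 8] / [2] / [6];  Q = [1, 3, 5] / [2] / [4]
  Insert 9 (step 6): P = [1, 7, 8, 9] / [2] / [6];  Q = [1, 3, 5, 6] / [2] / [4]
  Insert 4 (step 7): P = [1, 4, 8, 9] / [2, 7] / [6];  Q = [1, 3, 5, 6] / [2, 7] / [4]
  Insert 5 (step 8): P = [1, 4, 5, 9] / [2, 7, 8] / [6];  Q = [1, 3, 5, 6] / [2, 7, 8] / [4]
  Insert 3 (step 9): P = [1, 3, 5, 9] / [2, 4, 8] / [6, 7];  Q = [1, 3, 5, 6] / [2, 7, 8] / [4, 9]
Final shape: (4, 3, 2).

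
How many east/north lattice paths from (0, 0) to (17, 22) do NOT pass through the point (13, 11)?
Number of paths = 47613881250

Total paths from (0, 0) to (17, 22): C(39, 17) = 51021117810. Paths through (13, 11): (paths (0, 0) → (13, 11)) × (paths (13, 11) → (17, 22)) = C(24, 13) · C(15, 4) = 2496144 · 1365 = 3407236560. Avoidance count = 51021117810 − 3407236560 = 47613881250.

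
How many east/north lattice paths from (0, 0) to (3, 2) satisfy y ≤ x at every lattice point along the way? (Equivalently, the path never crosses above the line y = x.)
Number of paths = 5

By the reflection principle (André's argument), the number of monotone paths to (3, 2) with n ≤ m that never go above y = x is C(5, 3) − C(5, 4) = 10 − 5 = 5.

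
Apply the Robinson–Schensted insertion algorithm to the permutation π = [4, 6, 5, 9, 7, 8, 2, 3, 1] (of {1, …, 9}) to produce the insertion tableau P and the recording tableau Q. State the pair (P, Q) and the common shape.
P = [1, 3, 7, 8] / [2, 5] / [4, 9] / [6];  Q = [1, 2, 4, 6] / [3, 5] / [7, 8] / [9];  common shape = (4, 2, 2, 1)

Row-insert the values π_1, π_2, … into P one at a time, bumping the leftmost entry strictly greater than the inserted value down to the next row. The recording tableau Q records, in position (i, j), the step at which that cell was added to P.
  Insert 4 (step 1): P = [4];  Q = [1]
  Insert 6 (step 2): P = [4, 6];  Q = [1, 2]
  Insert 5 (step 3): P = [4, 5] / [6];  Q = [1, 2] / [3]
  Insert 9 (step 4): P = [4, 5, 9] / [6];  Q = [1, 2, 4] / [3]
  Insert 7 (step 5): P = [4, 5, 7] / [6, 9];  Q = [1, 2, 4] / [3, 5]
  Insert 8 (step 6): P = [4, 5, 7, 8] / [6, 9];  Q = [1, 2, 4, 6] / [3, 5]
  Insert 2 (step 7): P = [2, 5, 7, 8] / [4, 9] / [6];  Q = [1, 2, 4, 6] / [3, 5] / [7]
  Insert 3 (step 8): P = [2, 3, 7, 8] / [4, 5] / [6, 9];  Q = [1, 2, 4, 6] / [3, 5] / [7, 8]
  Insert 1 (step 9): P = [1, 3, 7, 8] / [2, 5] / [4, 9] / [6];  Q = [1, 2, 4, 6] / [3, 5] / [7, 8] / [9]
Final shape: (4, 2, 2, 1).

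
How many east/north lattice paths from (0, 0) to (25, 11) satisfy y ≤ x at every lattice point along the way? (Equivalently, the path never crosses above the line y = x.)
Number of paths = 346618440

By the reflection principle (André's argument), the number of monotone paths to (25, 11) with n ≤ m that never go above y = x is C(36, 25) − C(36, 26) = 600805296 − 254186856 = 346618440.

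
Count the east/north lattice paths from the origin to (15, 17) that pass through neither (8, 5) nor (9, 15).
Number of paths = 464659648

Inclusion–exclusion. Total paths: C(32, 15) = 565722720. Through P₁: C(13, 8)·C(19, 7) = 64849356. Through P₂: C(24, 9)·C(8, 6) = 36610112. Since P₁ is strictly southwest of P₂, a monotone path through both must visit P₁ then P₂; paths through both = C(13, 8)·C(11, 1)·C(8, 6) = 396396. Avoid both = 565722720 − 64849356 − 36610112 + 396396 = 464659648.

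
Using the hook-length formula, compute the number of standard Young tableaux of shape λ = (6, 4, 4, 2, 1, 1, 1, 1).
# SYT of shape (6, 4, 4, 2, 1, 1, 1, 1) = 125349840

Hook-length formula: f^λ = n! / Π hook(c), product over all cells c of the Young diagram. For λ = (6, 4, 4, 2, 1, 1, 1, 1), n = 20 boxes. Hook lengths by row (left-to-right, top-to-bottom): [13, 8, 6, 5, 2, 1]; [10, 5, 3, 2]; [9, 4, 2, 1]; [6, 1]; [4]; [3]; [2]; [1]. Product of hooks = 19408896000. So f^λ = 20! / 19408896000 = 2432902008176640000 / 19408896000 = 125349840.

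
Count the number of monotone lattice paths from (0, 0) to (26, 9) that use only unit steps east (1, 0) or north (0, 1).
Number of paths = 70607460

A monotone lattice path from (0, 0) to (26, 9) consists of 26 east steps and 9 north steps in some order, so it is determined by which 26 of the 35 steps are east. The count is C(35, 26) = 70607460.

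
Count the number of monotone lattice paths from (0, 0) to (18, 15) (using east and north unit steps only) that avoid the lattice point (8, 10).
Number of paths = 905753046

Total paths from (0, 0) to (18, 15): C(33, 18) = 1037158320. Paths through (8, 10): (paths (0, 0) → (8, 10)) × (paths (8, 10) → (18, 15)) = C(18, 8) · C(15, 10) = 43758 · 3003 = 131405274. Avoidance count = 1037158320 − 131405274 = 905753046.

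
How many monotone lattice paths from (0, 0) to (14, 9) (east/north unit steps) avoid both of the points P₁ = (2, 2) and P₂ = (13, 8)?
Number of paths = 256394

Inclusion–exclusion. Total paths: C(23, 14) = 817190. Through P₁: C(4, 2)·C(19, 12) = 302328. Through P₂: C(21, 13)·C(2, 1) = 406980. Since P₁ is strictly southwest of P₂, a monotone path through both must visit P₁ then P₂; paths through both = C(4, 2)·C(17, 11)·C(2, 1) = 148512. Avoid both = 817190 − 302328 − 406980 + 148512 = 256394.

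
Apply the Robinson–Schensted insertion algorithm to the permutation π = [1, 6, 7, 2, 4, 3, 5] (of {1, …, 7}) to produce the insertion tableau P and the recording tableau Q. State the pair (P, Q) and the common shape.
P = [1, 2, 3, 5] / [4, 7] / [6];  Q = [1, 2, 3, 7] / [4, 5] / [6];  common shape = (4, 2, 1)

Row-insert the values π_1, π_2, … into P one at a time, bumping the leftmost entry strictly greater than the inserted value down to the next row. The recording tableau Q records, in position (i, j), the step at which that cell was added to P.
  Insert 1 (step 1): P = [1];  Q = [1]
  Insert 6 (step 2): P = [1, 6];  Q = [1, 2]
  Insert 7 (step 3): P = [1, 6, 7];  Q = [1, 2, 3]
  Insert 2 (step 4): P = [1, 2, 7] / [6];  Q = [1, 2, 3] / [4]
  Insert 4 (step 5): P = [1, 2, 4] / [6, 7];  Q = [1, 2, 3] / [4, 5]
  Insert 3 (step 6): P = [1, 2, 3] / [4, 7] / [6];  Q = [1, 2, 3] / [4, 5] / [6]
  Insert 5 (step 7): P = [1, 2, 3, 5] / [4, 7] / [6];  Q = [1, 2, 3, 7] / [4, 5] / [6]
Final shape: (4, 2, 1).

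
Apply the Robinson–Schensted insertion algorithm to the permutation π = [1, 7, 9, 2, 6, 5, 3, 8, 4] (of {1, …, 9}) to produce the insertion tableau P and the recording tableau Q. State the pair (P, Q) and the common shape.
P = [1, 2, 3, 4] / [5, 8] / [6, 9] / [7];  Q = [1, 2, 3, 8] / [4, 5] / [6, 9] / [7];  common shape = (4, 2, 2, 1)

Row-insert the values π_1, π_2, … into P one at a time, bumping the leftmost entry strictly greater than the inserted value down to the next row. The recording tableau Q records, in position (i, j), the step at which that cell was added to P.
  Insert 1 (step 1): P = [1];  Q = [1]
  Insert 7 (step 2): P = [1, 7];  Q = [1, 2]
  Insert 9 (step 3): P = [1, 7, 9];  Q = [1, 2, 3]
  Insert 2 (step 4): P = [1, 2, 9] / [7];  Q = [1, 2, 3] / [4]
  Insert 6 (step 5): P = [1, 2, 6] / [7, 9];  Q = [1, 2, 3] / [4, 5]
  Insert 5 (step 6): P = [1, 2, 5] / [6, 9] / [7];  Q = [1, 2, 3] / [4, 5] / [6]
  Insert 3 (step 7): P = [1, 2, 3] / [5, 9] / [6] / [7];  Q = [1, 2, 3] / [4, 5] / [6] / [7]
  Insert 8 (step 8): P = [1, 2, 3, 8] / [5, 9] / [6] / [7];  Q = [1, 2, 3, 8] / [4, 5] / [6] / [7]
  Insert 4 (step 9): P = [1, 2, 3, 4] / [5, 8] / [6, 9] / [7];  Q = [1, 2, 3, 8] / [4, 5] / [6, 9] / [7]
Final shape: (4, 2, 2, 1).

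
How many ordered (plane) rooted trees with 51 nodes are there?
C_50 = 1978261657756160653623774456

These ordered rooted trees are counted by the Catalan number C_n = (1/(n + 1)) · C(2n, n). For n = 50: C_50 = (1/51) · C(100, 50) = 100891344545564193334812497256/51 = 1978261657756160653623774456.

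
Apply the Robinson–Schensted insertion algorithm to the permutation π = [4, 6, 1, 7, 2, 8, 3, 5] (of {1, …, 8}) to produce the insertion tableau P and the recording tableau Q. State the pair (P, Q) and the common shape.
P = [1, 2, 3, 5] / [4, 6, 7, 8];  Q = [1, 2, 4, 6] / [3, 5, 7, 8];  common shape = (4, 4)

Row-insert the values π_1, π_2, … into P one at a time, bumping the leftmost entry strictly greater than the inserted value down to the next row. The recording tableau Q records, in position (i, j), the step at which that cell was added to P.
  Insert 4 (step 1): P = [4];  Q = [1]
  Insert 6 (step 2): P = [4, 6];  Q = [1, 2]
  Insert 1 (step 3): P = [1, 6] / [4];  Q = [1, 2] / [3]
  Insert 7 (step 4): P = [1, 6, 7] / [4];  Q = [1, 2, 4] / [3]
  Insert 2 (step 5): P = [1, 2, 7] / [4, 6];  Q = [1, 2, 4] / [3, 5]
  Insert 8 (step 6): P = [1, 2, 7, 8] / [4, 6];  Q = [1, 2, 4, 6] / [3, 5]
  Insert 3 (step 7): P = [1, 2, 3, 8] / [4, 6, 7];  Q = [1, 2, 4, 6] / [3, 5, 7]
  Insert 5 (step 8): P = [1, 2, 3, 5] / [4, 6, 7, 8];  Q = [1, 2, 4, 6] / [3, 5, 7, 8]
Final shape: (4, 4).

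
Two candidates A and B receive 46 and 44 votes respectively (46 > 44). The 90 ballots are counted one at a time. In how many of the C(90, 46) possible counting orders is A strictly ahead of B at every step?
Strict-lead orderings = 2257117854077248073253720

Total orderings of the 90 votes with 46 for A: C(90, 46) = 101570303433476163296417400. By the Bertrand ballot formula (Cycle Lemma / reflection principle), the number of orderings in which A is strictly ahead of B throughout is (p − q)/(p + q) · C(p + q, p) = (46 − 44)/(46 + 44) · 101570303433476163296417400 = 2257117854077248073253720.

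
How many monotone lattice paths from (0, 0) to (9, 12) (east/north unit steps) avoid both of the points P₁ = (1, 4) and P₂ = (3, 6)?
Number of paths = 179684

Inclusion–exclusion. Total paths: C(21, 9) = 293930. Through P₁: C(5, 1)·C(16, 8) = 64350. Through P₂: C(9, 3)·C(12, 6) = 77616. Since P₁ is strictly southwest of P₂, a monotone path through both must visit P₁ then P₂; paths through both = C(5, 1)·C(4, 2)·C(12, 6) = 27720. Avoid both = 293930 − 64350 − 77616 + 27720 = 179684.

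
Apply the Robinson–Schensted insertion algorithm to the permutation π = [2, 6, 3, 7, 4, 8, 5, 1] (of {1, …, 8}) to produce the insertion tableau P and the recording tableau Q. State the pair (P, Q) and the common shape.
P = [1, 3, 4, 5] / [2, 7, 8] / [6];  Q = [1, 2, 4, 6] / [3, 5, 7] / [8];  common shape = (4, 3, 1)

Row-insert the values π_1, π_2, … into P one at a time, bumping the leftmost entry strictly greater than the inserted value down to the next row. The recording tableau Q records, in position (i, j), the step at which that cell was added to P.
  Insert 2 (step 1): P = [2];  Q = [1]
  Insert 6 (step 2): P = [2, 6];  Q = [1, 2]
  Insert 3 (step 3): P = [2, 3] / [6];  Q = [1, 2] / [3]
  Insert 7 (step 4): P = [2, 3, 7] / [6];  Q = [1, 2, 4] / [3]
  Insert 4 (step 5): P = [2, 3, 4] / [6, 7];  Q = [1, 2, 4] / [3, 5]
  Insert 8 (step 6): P = [2, 3, 4, 8] / [6, 7];  Q = [1, 2, 4, 6] / [3, 5]
  Insert 5 (step 7): P = [2, 3, 4, 5] / [6, 7, 8];  Q = [1, 2, 4, 6] / [3, 5, 7]
  Insert 1 (step 8): P = [1, 3, 4, 5] / [2, 7, 8] / [6];  Q = [1, 2, 4, 6] / [3, 5, 7] / [8]
Final shape: (4, 3, 1).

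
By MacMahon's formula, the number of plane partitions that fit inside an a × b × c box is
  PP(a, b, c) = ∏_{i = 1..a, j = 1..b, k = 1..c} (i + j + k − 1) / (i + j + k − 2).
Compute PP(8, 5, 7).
PP(8, 5, 7) = 201299981193168

Evaluate the triple product over i = 1..8, j = 1..5, k = 1..7. The factors are (2/1) · (3/2) · (4/3) · (5/4) · (6/5) · (7/6) · (8/7) · (3/2) · … (280 factors total). The numerators and denominators telescope so the product is an integer; carrying out the multiplication exactly gives PP(8, 5, 7) = 201299981193168.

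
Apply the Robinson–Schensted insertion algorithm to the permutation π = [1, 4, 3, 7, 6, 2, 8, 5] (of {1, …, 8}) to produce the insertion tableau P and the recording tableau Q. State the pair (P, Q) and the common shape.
P = [1, 2, 5, 8] / [3, 6] / [4, 7];  Q = [1, 2, 4, 7] / [3, 5] / [6, 8];  common shape = (4, 2, 2)

Row-insert the values π_1, π_2, … into P one at a time, bumping the leftmost entry strictly greater than the inserted value down to the next row. The recording tableau Q records, in position (i, j), the step at which that cell was added to P.
  Insert 1 (step 1): P = [1];  Q = [1]
  Insert 4 (step 2): P = [1, 4];  Q = [1, 2]
  Insert 3 (step 3): P = [1, 3] / [4];  Q = [1, 2] / [3]
  Insert 7 (step 4): P = [1, 3, 7] / [4];  Q = [1, 2, 4] / [3]
  Insert 6 (step 5): P = [1, 3, 6] / [4, 7];  Q = [1, 2, 4] / [3, 5]
  Insert 2 (step 6): P = [1, 2, 6] / [3, 7] / [4];  Q = [1, 2, 4] / [3, 5] / [6]
  Insert 8 (step 7): P = [1, 2, 6, 8] / [3, 7] / [4];  Q = [1, 2, 4, 7] / [3, 5] / [6]
  Insert 5 (step 8): P = [1, 2, 5, 8] / [3, 6] / [4, 7];  Q = [1, 2, 4, 7] / [3, 5] / [6, 8]
Final shape: (4, 2, 2).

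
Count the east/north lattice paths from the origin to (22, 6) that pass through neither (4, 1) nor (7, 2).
Number of paths = 146479

Inclusion–exclusion. Total paths: C(28, 22) = 376740. Through P₁: C(5, 4)·C(23, 18) = 168245. Through P₂: C(9, 7)·C(19, 15) = 139536. Since P₁ is strictly southwest of P₂, a monotone path through both must visit P₁ then P₂; paths through both = C(5, 4)·C(4, 3)·C(19, 15) = 77520. Avoid both = 376740 − 168245 − 139536 + 77520 = 146479.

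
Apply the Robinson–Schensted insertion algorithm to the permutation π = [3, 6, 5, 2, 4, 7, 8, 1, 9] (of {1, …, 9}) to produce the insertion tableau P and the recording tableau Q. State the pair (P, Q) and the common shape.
P = [1, 4, 7, 8, 9] / [2, 5] / [3] / [6];  Q = [1, 2, 6, 7, 9] / [3, 5] / [4] / [8];  common shape = (5, 2, 1, 1)

Row-insert the values π_1, π_2, … into P one at a time, bumping the leftmost entry strictly greater than the inserted value down to the next row. The recording tableau Q records, in position (i, j), the step at which that cell was added to P.
  Insert 3 (step 1): P = [3];  Q = [1]
  Insert 6 (step 2): P = [3, 6];  Q = [1, 2]
  Insert 5 (step 3): P = [3, 5] / [6];  Q = [1, 2] / [3]
  Insert 2 (step 4): P = [2, 5] / [3] / [6];  Q = [1, 2] / [3] / [4]
  Insert 4 (step 5): P = [2, 4] / [3, 5] / [6];  Q = [1, 2] / [3, 5] / [4]
  Insert 7 (step 6): P = [2, 4, 7] / [3, 5] / [6];  Q = [1, 2, 6] / [3, 5] / [4]
  Insert 8 (step 7): P = [2, 4, 7, 8] / [3, 5] / [6];  Q = [1, 2, 6, 7] / [3, 5] / [4]
  Insert 1 (step 8): P = [1, 4, 7, 8] / [2, 5] / [3] / [6];  Q = [1, 2, 6, 7] / [3, 5] / [4] / [8]
  Insert 9 (step 9): P = [1, 4, 7, 8, 9] / [2, 5] / [3] / [6];  Q = [1, 2, 6, 7, 9] / [3, 5] / [4] / [8]
Final shape: (5, 2, 1, 1).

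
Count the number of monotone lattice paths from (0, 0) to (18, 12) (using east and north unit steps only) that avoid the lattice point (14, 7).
Number of paths = 71841945

Total paths from (0, 0) to (18, 12): C(30, 18) = 86493225. Paths through (14, 7): (paths (0, 0) → (14, 7)) × (paths (14, 7) → (18, 12)) = C(21, 14) · C(9, 4) = 116280 · 126 = 14651280. Avoidance count = 86493225 − 14651280 = 71841945.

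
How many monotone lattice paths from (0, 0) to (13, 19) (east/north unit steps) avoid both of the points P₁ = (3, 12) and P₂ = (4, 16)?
Number of paths = 337959360

Inclusion–exclusion. Total paths: C(32, 13) = 347373600. Through P₁: C(15, 3)·C(17, 10) = 8848840. Through P₂: C(20, 4)·C(12, 9) = 1065900. Since P₁ is strictly southwest of P₂, a monotone path through both must visit P₁ then P₂; paths through both = C(15, 3)·C(5, 1)·C(12, 9) = 500500. Avoid both = 347373600 − 8848840 − 1065900 + 500500 = 337959360.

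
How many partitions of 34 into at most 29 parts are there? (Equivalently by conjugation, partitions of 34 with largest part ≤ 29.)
p(34, parts ≤ 29) = 12298

Use the recurrence p(n, m) = p(n, m−1) + p(n−m, m): either the largest part is < m (count p(n, m−1)) or the largest part is exactly m (remove one copy of m, count p(n−m, m)). With p(0, ·) = 1 this gives p(34, parts ≤ 29) = 12298. (By conjugating Young diagrams, this also counts partitions of 34 into at most 29 parts.)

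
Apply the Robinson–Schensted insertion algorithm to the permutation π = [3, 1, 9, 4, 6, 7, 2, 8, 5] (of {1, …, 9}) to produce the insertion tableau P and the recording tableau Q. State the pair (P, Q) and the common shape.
P = [1, 2, 5, 7, 8] / [3, 4, 6] / [9];  Q = [1, 3, 5, 6, 8] / [2, 4, 9] / [7];  common shape = (5, 3, 1)

Row-insert the values π_1, π_2, … into P one at a time, bumping the leftmost entry strictly greater than the inserted value down to the next row. The recording tableau Q records, in position (i, j), the step at which that cell was added to P.
  Insert 3 (step 1): P = [3];  Q = [1]
  Insert 1 (step 2): P = [1] / [3];  Q = [1] / [2]
  Insert 9 (step 3): P = [1, 9] / [3];  Q = [1, 3] / [2]
  Insert 4 (step 4): P = [1, 4] / [3, 9];  Q = [1, 3] / [2, 4]
  Insert 6 (step 5): P = [1, 4, 6] / [3, 9];  Q = [1, 3, 5] / [2, 4]
  Insert 7 (step 6): P = [1, 4, 6, 7] / [3, 9];  Q = [1, 3, 5, 6] / [2, 4]
  Insert 2 (step 7): P = [1, 2, 6, 7] / [3, 4] / [9];  Q = [1, 3, 5, 6] / [2, 4] / [7]
  Insert 8 (step 8): P = [1, 2, 6, 7, 8] / [3, 4] / [9];  Q = [1, 3, 5, 6, 8] / [2, 4] / [7]
  Insert 5 (step 9): P = [1, 2, 5, 7, 8] / [3, 4, 6] / [9];  Q = [1, 3, 5, 6, 8] / [2, 4, 9] / [7]
Final shape: (5, 3, 1).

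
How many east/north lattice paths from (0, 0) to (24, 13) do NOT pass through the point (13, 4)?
Number of paths = 3162722500

Total paths from (0, 0) to (24, 13): C(37, 24) = 3562467300. Paths through (13, 4): (paths (0, 0) → (13, 4)) × (paths (13, 4) → (24, 13)) = C(17, 13) · C(20, 11) = 2380 · 167960 = 399744800. Avoidance count = 3562467300 − 399744800 = 3162722500.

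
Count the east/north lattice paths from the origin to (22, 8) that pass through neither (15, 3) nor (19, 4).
Number of paths = 5039528

Inclusion–exclusion. Total paths: C(30, 22) = 5852925. Through P₁: C(18, 15)·C(12, 7) = 646272. Through P₂: C(23, 19)·C(7, 3) = 309925. Since P₁ is strictly southwest of P₂, a monotone path through both must visit P₁ then P₂; paths through both = C(18, 15)·C(5, 4)·C(7, 3) = 142800. Avoid both = 5852925 − 646272 − 309925 + 142800 = 5039528.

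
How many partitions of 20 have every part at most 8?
p(20, parts ≤ 8) = 434

Use the recurrence p(n, m) = p(n, m−1) + p(n−m, m): either the largest part is < m (count p(n, m−1)) or the largest part is exactly m (remove one copy of m, count p(n−m, m)). With p(0, ·) = 1 this gives p(20, parts ≤ 8) = 434. (By conjugating Young diagrams, this also counts partitions of 20 into at most 8 parts.)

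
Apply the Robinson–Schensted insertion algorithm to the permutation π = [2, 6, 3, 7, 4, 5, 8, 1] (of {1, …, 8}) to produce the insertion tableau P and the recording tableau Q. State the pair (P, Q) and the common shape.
P = [1, 3, 4, 5, 8] / [2, 7] / [6];  Q = [1, 2, 4, 6, 7] / [3, 5] / [8];  common shape = (5, 2, 1)

Row-insert the values π_1, π_2, … into P one at a time, bumping the leftmost entry strictly greater than the inserted value down to the next row. The recording tableau Q records, in position (i, j), the step at which that cell was added to P.
  Insert 2 (step 1): P = [2];  Q = [1]
  Insert 6 (step 2): P = [2, 6];  Q = [1, 2]
  Insert 3 (step 3): P = [2, 3] / [6];  Q = [1, 2] / [3]
  Insert 7 (step 4): P = [2, 3, 7] / [6];  Q = [1, 2, 4] / [3]
  Insert 4 (step 5): P = [2, 3, 4] / [6, 7];  Q = [1, 2, 4] / [3, 5]
  Insert 5 (step 6): P = [2, 3, 4, 5] / [6, 7];  Q = [1, 2, 4, 6] / [3, 5]
  Insert 8 (step 7): P = [2, 3, 4, 5, 8] / [6, 7];  Q = [1, 2, 4, 6, 7] / [3, 5]
  Insert 1 (step 8): P = [1, 3, 4, 5, 8] / [2, 7] / [6];  Q = [1, 2, 4, 6, 7] / [3, 5] / [8]
Final shape: (5, 2, 1).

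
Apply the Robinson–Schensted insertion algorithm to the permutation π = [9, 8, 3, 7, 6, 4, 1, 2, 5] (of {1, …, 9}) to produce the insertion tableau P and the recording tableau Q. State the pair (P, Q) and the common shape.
P = [1, 2, 5] / [3, 4] / [6] / [7] / [8] / [9];  Q = [1, 4, 9] / [2, 8] / [3] / [5] / [6] / [7];  common shape = (3, 2, 1, 1, 1, 1)

Row-insert the values π_1, π_2, … into P one at a time, bumping the leftmost entry strictly greater than the inserted value down to the next row. The recording tableau Q records, in position (i, j), the step at which that cell was added to P.
  Insert 9 (step 1): P = [9];  Q = [1]
  Insert 8 (step 2): P = [8] / [9];  Q = [1] / [2]
  Insert 3 (step 3): P = [3] / [8] / [9];  Q = [1] / [2] / [3]
  Insert 7 (step 4): P = [3, 7] / [8] / [9];  Q = [1, 4] / [2] / [3]
  Insert 6 (step 5): P = [3, 6] / [7] / [8] / [9];  Q = [1, 4] / [2] / [3] / [5]
  Insert 4 (step 6): P = [3, 4] / [6] / [7] / [8] / [9];  Q = [1, 4] / [2] / [3] / [5] / [6]
  Insert 1 (step 7): P = [1, 4] / [3] / [6] / [7] / [8] / [9];  Q = [1, 4] / [2] / [3] / [5] / [6] / [7]
  Insert 2 (step 8): P = [1, 2] / [3, 4] / [6] / [7] / [8] / [9];  Q = [1, 4] / [2, 8] / [3] / [5] / [6] / [7]
  Insert 5 (step 9): P = [1, 2, 5] / [3, 4] / [6] / [7] / [8] / [9];  Q = [1, 4, 9] / [2, 8] / [3] / [5] / [6] / [7]
Final shape: (3, 2, 1, 1, 1, 1).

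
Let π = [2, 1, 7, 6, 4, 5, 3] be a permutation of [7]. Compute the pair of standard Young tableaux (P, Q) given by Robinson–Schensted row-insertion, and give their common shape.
P = [1, 3, 5] / [2, 4] / [6] / [7];  Q = [1, 3, 6] / [2, 4] / [5] / [7];  common shape = (3, 2, 1, 1)

Row-insert the values π_1, π_2, … into P one at a time, bumping the leftmost entry strictly greater than the inserted value down to the next row. The recording tableau Q records, in position (i, j), the step at which that cell was added to P.
  Insert 2 (step 1): P = [2];  Q = [1]
  Insert 1 (step 2): P = [1] / [2];  Q = [1] / [2]
  Insert 7 (step 3): P = [1, 7] / [2];  Q = [1, 3] / [2]
  Insert 6 (step 4): P = [1, 6] / [2, 7];  Q = [1, 3] / [2, 4]
  Insert 4 (step 5): P = [1, 4] / [2, 6] / [7];  Q = [1, 3] / [2, 4] / [5]
  Insert 5 (step 6): P = [1, 4, 5] / [2, 6] / [7];  Q = [1, 3, 6] / [2, 4] / [5]
  Insert 3 (step 7): P = [1, 3, 5] / [2, 4] / [6] / [7];  Q = [1, 3, 6] / [2, 4] / [5] / [7]
Final shape: (3, 2, 1, 1).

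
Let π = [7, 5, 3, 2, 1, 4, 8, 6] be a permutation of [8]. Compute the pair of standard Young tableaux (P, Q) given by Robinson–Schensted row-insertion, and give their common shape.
P = [1, 4, 6] / [2, 8] / [3] / [5] / [7];  Q = [1, 6, 7] / [2, 8] / [3] / [4] / [5];  common shape = (3, 2, 1, 1, 1)

Row-insert the values π_1, π_2, … into P one at a time, bumping the leftmost entry strictly greater than the inserted value down to the next row. The recording tableau Q records, in position (i, j), the step at which that cell was added to P.
  Insert 7 (step 1): P = [7];  Q = [1]
  Insert 5 (step 2): P = [5] / [7];  Q = [1] / [2]
  Insert 3 (step 3): P = [3] / [5] / [7];  Q = [1] / [2] / [3]
  Insert 2 (step 4): P = [2] / [3] / [5] / [7];  Q = [1] / [2] / [3] / [4]
  Insert 1 (step 5): P = [1] / [2] / [3] / [5] / [7];  Q = [1] / [2] / [3] / [4] / [5]
  Insert 4 (step 6): P = [1, 4] / [2] / [3] / [5] / [7];  Q = [1, 6] / [2] / [3] / [4] / [5]
  Insert 8 (step 7): P = [1, 4, 8] / [2] / [3] / [5] / [7];  Q = [1, 6, 7] / [2] / [3] / [4] / [5]
  Insert 6 (step 8): P = [1, 4, 6] / [2, 8] / [3] / [5] / [7];  Q = [1, 6, 7] / [2, 8] / [3] / [4] / [5]
Final shape: (3, 2, 1, 1, 1).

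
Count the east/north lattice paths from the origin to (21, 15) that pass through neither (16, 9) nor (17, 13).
Number of paths = 2980873485

Inclusion–exclusion. Total paths: C(36, 21) = 5567902560. Through P₁: C(25, 16)·C(11, 5) = 943854450. Through P₂: C(30, 17)·C(6, 4) = 1796397750. Since P₁ is strictly southwest of P₂, a monotone path through both must visit P₁ then P₂; paths through both = C(25, 16)·C(5, 1)·C(6, 4) = 153223125. Avoid both = 5567902560 − 943854450 − 1796397750 + 153223125 = 2980873485.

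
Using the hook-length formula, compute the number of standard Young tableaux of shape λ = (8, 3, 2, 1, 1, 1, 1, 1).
# SYT of shape (8, 3, 2, 1, 1, 1, 1, 1) = 2489344

Hook-length formula: f^λ = n! / Π hook(c), product over all cells c of the Young diagram. For λ = (8, 3, 2, 1, 1, 1, 1, 1), n = 18 boxes. Hook lengths by row (left-to-right, top-to-bottom): [15, 9, 7, 5, 4, 3, 2, 1]; [9, 3, 1]; [7, 1]; [5]; [4]; [3]; [2]; [1]. Product of hooks = 2571912000. So f^λ = 18! / 2571912000 = 6402373705728000 / 2571912000 = 2489344.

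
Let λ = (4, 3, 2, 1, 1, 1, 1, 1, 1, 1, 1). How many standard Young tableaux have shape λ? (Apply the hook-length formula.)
# SYT of shape (4, 3, 2, 1, 1, 1, 1, 1, 1, 1, 1) = 116688

Hook-length formula: f^λ = n! / Π hook(c), product over all cells c of the Young diagram. For λ = (4, 3, 2, 1, 1, 1, 1, 1, 1, 1, 1), n = 17 boxes. Hook lengths by row (left-to-right, top-to-bottom): [14, 5, 3, 1]; [12, 3, 1]; [10, 1]; [8]; [7]; [6]; [5]; [4]; [3]; [2]; [1]. Product of hooks = 3048192000. So f^λ = 17! / 3048192000 = 355687428096000 / 3048192000 = 116688.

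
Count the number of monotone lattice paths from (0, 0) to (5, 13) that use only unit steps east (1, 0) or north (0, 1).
Number of paths = 8568

A monotone lattice path from (0, 0) to (5, 13) consists of 5 east steps and 13 north steps in some order, so it is determined by which 5 of the 18 steps are east. The count is C(18, 5) = 8568.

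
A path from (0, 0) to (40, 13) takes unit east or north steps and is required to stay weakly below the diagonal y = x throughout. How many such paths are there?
Number of paths = 574609830760

By the reflection principle (André's argument), the number of monotone paths to (40, 13) with n ≤ m that never go above y = x is C(53, 40) − C(53, 41) = 841392966470 − 266783135710 = 574609830760.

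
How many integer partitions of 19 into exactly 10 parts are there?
p(19, 10 parts) = 30

Partitions of n into exactly k parts are in bijection with partitions of n − k into at most k parts (subtract 1 from each part). So p(19, exactly 10) = p(9, parts ≤ 10). Computing via the recurrence p(m, j) = p(m, j−1) + p(m−j, j) gives 30.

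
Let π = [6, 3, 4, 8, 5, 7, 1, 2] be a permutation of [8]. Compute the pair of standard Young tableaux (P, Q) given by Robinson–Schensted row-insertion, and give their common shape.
P = [1, 2, 5, 7] / [3, 4] / [6, 8];  Q = [1, 3, 4, 6] / [2, 5] / [7, 8];  common shape = (4, 2, 2)

Row-insert the values π_1, π_2, … into P one at a time, bumping the leftmost entry strictly greater than the inserted value down to the next row. The recording tableau Q records, in position (i, j), the step at which that cell was added to P.
  Insert 6 (step 1): P = [6];  Q = [1]
  Insert 3 (step 2): P = [3] / [6];  Q = [1] / [2]
  Insert 4 (step 3): P = [3, 4] / [6];  Q = [1, 3] / [2]
  Insert 8 (step 4): P = [3, 4, 8] / [6];  Q = [1, 3, 4] / [2]
  Insert 5 (step 5): P = [3, 4, 5] / [6, 8];  Q = [1, 3, 4] / [2, 5]
  Insert 7 (step 6): P = [3, 4, 5, 7] / [6, 8];  Q = [1, 3, 4, 6] / [2, 5]
  Insert 1 (step 7): P = [1, 4, 5, 7] / [3, 8] / [6];  Q = [1, 3, 4, 6] / [2, 5] / [7]
  Insert 2 (step 8): P = [1, 2, 5, 7] / [3, 4] / [6, 8];  Q = [1, 3, 4, 6] / [2, 5] / [7, 8]
Final shape: (4, 2, 2).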